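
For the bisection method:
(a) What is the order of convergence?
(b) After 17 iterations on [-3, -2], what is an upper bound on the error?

(a) Bisection has linear (order 1) convergence; the error is halved each step.

(b) Error bound = (b-a)/2^n = (-2 - (-3))/2^{17}
    = 1/2^{17}

(a) 1 (linear); (b) error ≤ 7.63e-06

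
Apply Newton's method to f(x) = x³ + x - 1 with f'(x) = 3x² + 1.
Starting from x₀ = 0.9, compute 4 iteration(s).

f(x) = x³ + x - 1
f'(x) = 3x² + 1
x₀ = 0.9

Newton-Raphson formula: x_{n+1} = x_n - f(x_n)/f'(x_n)

Iteration 1:
  f(0.900000) = 0.629000
  f'(0.900000) = 3.430000
  x_1 = 0.900000 - 0.629000/3.430000 = 0.716618
Iteration 2:
  f(0.716618) = 0.084631
  f'(0.716618) = 2.540624
  x_2 = 0.716618 - 0.084631/2.540624 = 0.683307
Iteration 3:
  f(0.683307) = 0.002349
  f'(0.683307) = 2.400725
  x_3 = 0.683307 - 0.002349/2.400725 = 0.682329
Iteration 4:
  f(0.682329) = 0.000002
  f'(0.682329) = 2.396717
  x_4 = 0.682329 - 0.000002/2.396717 = 0.682328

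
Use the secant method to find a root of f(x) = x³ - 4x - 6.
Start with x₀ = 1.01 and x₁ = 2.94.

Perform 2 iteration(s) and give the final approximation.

f(x) = x³ - 4x - 6
x₀ = 1.01, x₁ = 2.94

Secant formula: x_{n+1} = x_n - f(x_n)(x_n - x_{n-1})/(f(x_n) - f(x_{n-1}))

Iteration 1:
  f(1.010000) = -9.009699
  f(2.940000) = 7.652184
  x_2 = 2.940000 - 7.652184×(2.940000 - 1.010000)/(7.652184 - (-9.009699))
       = 2.053623
Iteration 2:
  f(2.940000) = 7.652184
  f(2.053623) = -5.553612
  x_3 = 2.053623 - (-5.553612)×(2.053623 - 2.940000)/(-5.553612 - 7.652184)
       = 2.426383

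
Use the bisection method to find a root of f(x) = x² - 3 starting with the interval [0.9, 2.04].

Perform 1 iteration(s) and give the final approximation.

f(x) = x² - 3
Initial interval: [0.9, 2.04]

Iteration 1:
  c_1 = (0.900000 + 2.040000)/2 = 1.470000
  f(c_1) = f(1.470000) = -0.839100
  f(a) × f(c) ≥ 0, new interval: [1.470000, 2.040000]

After 1 iteration(s), the approximation is c_1 = 1.470000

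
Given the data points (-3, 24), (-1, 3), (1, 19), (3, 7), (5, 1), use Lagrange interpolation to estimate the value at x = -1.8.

Lagrange interpolation formula:
P(x) = Σ yᵢ × Lᵢ(x)
where Lᵢ(x) = Π_{j≠i} (x - xⱼ)/(xᵢ - xⱼ)

L_0(-1.8) = (-1.8 - (-1))/(-3 - (-1)) × (-1.8 - 1)/(-3 - 1) × (-1.8 - 3)/(-3 - 3) × (-1.8 - 5)/(-3 - 5) = 0.190400
L_1(-1.8) = (-1.8 - (-3))/(-1 - (-3)) × (-1.8 - 1)/(-1 - 1) × (-1.8 - 3)/(-1 - 3) × (-1.8 - 5)/(-1 - 5) = 1.142400
L_2(-1.8) = (-1.8 - (-3))/(1 - (-3)) × (-1.8 - (-1))/(1 - (-1)) × (-1.8 - 3)/(1 - 3) × (-1.8 - 5)/(1 - 5) = -0.489600
L_3(-1.8) = (-1.8 - (-3))/(3 - (-3)) × (-1.8 - (-1))/(3 - (-1)) × (-1.8 - 1)/(3 - 1) × (-1.8 - 5)/(3 - 5) = 0.190400
L_4(-1.8) = (-1.8 - (-3))/(5 - (-3)) × (-1.8 - (-1))/(5 - (-1)) × (-1.8 - 1)/(5 - 1) × (-1.8 - 3)/(5 - 3) = -0.033600

P(-1.8) = 24×L_0(-1.8) + 3×L_1(-1.8) + 19×L_2(-1.8) + 7×L_3(-1.8) + 1×L_4(-1.8)
P(-1.8) = -0.006400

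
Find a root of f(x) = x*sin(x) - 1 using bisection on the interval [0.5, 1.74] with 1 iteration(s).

f(x) = x*sin(x) - 1
Initial interval: [0.5, 1.74]

Iteration 1:
  c_1 = (0.500000 + 1.740000)/2 = 1.120000
  f(c_1) = f(1.120000) = 0.008112
  f(a) × f(c) < 0, new interval: [0.500000, 1.120000]

After 1 iteration(s), the approximation is c_1 = 1.120000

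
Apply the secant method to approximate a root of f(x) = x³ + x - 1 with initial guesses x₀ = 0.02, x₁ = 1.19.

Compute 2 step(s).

f(x) = x³ + x - 1
x₀ = 0.02, x₁ = 1.19

Secant formula: x_{n+1} = x_n - f(x_n)(x_n - x_{n-1})/(f(x_n) - f(x_{n-1}))

Iteration 1:
  f(0.020000) = -0.979992
  f(1.190000) = 1.875159
  x_2 = 1.190000 - 1.875159×(1.190000 - 0.020000)/(1.875159 - (-0.979992))
       = 0.421587
Iteration 2:
  f(1.190000) = 1.875159
  f(0.421587) = -0.503482
  x_3 = 0.421587 - (-0.503482)×(0.421587 - 1.190000)/(-0.503482 - 1.875159)
       = 0.584235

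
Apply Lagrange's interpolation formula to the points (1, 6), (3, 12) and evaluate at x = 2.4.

Lagrange interpolation formula:
P(x) = Σ yᵢ × Lᵢ(x)
where Lᵢ(x) = Π_{j≠i} (x - xⱼ)/(xᵢ - xⱼ)

L_0(2.4) = (2.4 - 3)/(1 - 3) = 0.300000
L_1(2.4) = (2.4 - 1)/(3 - 1) = 0.700000

P(2.4) = 6×L_0(2.4) + 12×L_1(2.4)
P(2.4) = 10.200000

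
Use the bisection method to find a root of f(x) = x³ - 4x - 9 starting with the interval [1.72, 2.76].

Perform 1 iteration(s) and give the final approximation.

f(x) = x³ - 4x - 9
Initial interval: [1.72, 2.76]

Iteration 1:
  c_1 = (1.720000 + 2.760000)/2 = 2.240000
  f(c_1) = f(2.240000) = -6.720576
  f(a) × f(c) ≥ 0, new interval: [2.240000, 2.760000]

After 1 iteration(s), the approximation is c_1 = 2.240000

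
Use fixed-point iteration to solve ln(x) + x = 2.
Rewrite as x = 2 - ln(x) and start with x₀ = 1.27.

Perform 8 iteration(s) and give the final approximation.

Equation: ln(x) + x = 2
Fixed-point form: x = 2 - ln(x)
x₀ = 1.27

x_1 = g(1.270000) = 1.760983
x_2 = g(1.760983) = 1.434128
x_3 = g(1.434128) = 1.639443
x_4 = g(1.639443) = 1.505643
x_5 = g(1.505643) = 1.590780
x_6 = g(1.590780) = 1.535776
x_7 = g(1.535776) = 1.570964
x_8 = g(1.570964) = 1.548310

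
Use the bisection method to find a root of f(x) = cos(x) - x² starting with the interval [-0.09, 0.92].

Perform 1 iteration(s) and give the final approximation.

f(x) = cos(x) - x²
Initial interval: [-0.09, 0.92]

Iteration 1:
  c_1 = (-0.090000 + 0.920000)/2 = 0.415000
  f(c_1) = f(0.415000) = 0.742891
  f(a) × f(c) ≥ 0, new interval: [0.415000, 0.920000]

After 1 iteration(s), the approximation is c_1 = 0.415000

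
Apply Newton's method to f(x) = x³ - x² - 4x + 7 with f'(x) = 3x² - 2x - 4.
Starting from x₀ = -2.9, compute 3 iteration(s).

f(x) = x³ - x² - 4x + 7
f'(x) = 3x² - 2x - 4
x₀ = -2.9

Newton-Raphson formula: x_{n+1} = x_n - f(x_n)/f'(x_n)

Iteration 1:
  f(-2.900000) = -14.199000
  f'(-2.900000) = 27.030000
  x_1 = -2.900000 - (-14.199000)/27.030000 = -2.374695
Iteration 2:
  f(-2.374695) = -2.531716
  f'(-2.374695) = 17.666916
  x_2 = -2.374695 - (-2.531716)/17.666916 = -2.231392
Iteration 3:
  f(-2.231392) = -0.163891
  f'(-2.231392) = 15.400116
  x_3 = -2.231392 - (-0.163891)/15.400116 = -2.220750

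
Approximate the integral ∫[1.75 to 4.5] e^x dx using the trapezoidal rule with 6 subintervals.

f(x) = e^x
a = 1.75, b = 4.5, n = 6
h = (b - a)/n = 0.458333

Trapezoidal rule: (h/2)[f(x₀) + 2f(x₁) + 2f(x₂) + ... + f(xₙ)]

x_0 = 1.7500, f(x_0) = 5.754603, coefficient = 1
x_1 = 2.2083, f(x_1) = 9.100536, coefficient = 2
x_2 = 2.6667, f(x_2) = 14.391916, coefficient = 2
x_3 = 3.1250, f(x_3) = 22.759895, coefficient = 2
x_4 = 3.5833, f(x_4) = 35.993319, coefficient = 2
x_5 = 4.0417, f(x_5) = 56.921132, coefficient = 2
x_6 = 4.5000, f(x_6) = 90.017131, coefficient = 1

I ≈ (0.458333/2) × 374.105331 = 85.732472
Exact value: 84.262529
Error: 1.469943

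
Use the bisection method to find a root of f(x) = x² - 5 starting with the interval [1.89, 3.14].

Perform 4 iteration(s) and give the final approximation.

f(x) = x² - 5
Initial interval: [1.89, 3.14]

Iteration 1:
  c_1 = (1.890000 + 3.140000)/2 = 2.515000
  f(c_1) = f(2.515000) = 1.325225
  f(a) × f(c) < 0, new interval: [1.890000, 2.515000]
Iteration 2:
  c_2 = (1.890000 + 2.515000)/2 = 2.202500
  f(c_2) = f(2.202500) = -0.148994
  f(a) × f(c) ≥ 0, new interval: [2.202500, 2.515000]
Iteration 3:
  c_3 = (2.202500 + 2.515000)/2 = 2.358750
  f(c_3) = f(2.358750) = 0.563702
  f(a) × f(c) < 0, new interval: [2.202500, 2.358750]
Iteration 4:
  c_4 = (2.202500 + 2.358750)/2 = 2.280625
  f(c_4) = f(2.280625) = 0.201250
  f(a) × f(c) < 0, new interval: [2.202500, 2.280625]

After 4 iteration(s), the approximation is c_4 = 2.280625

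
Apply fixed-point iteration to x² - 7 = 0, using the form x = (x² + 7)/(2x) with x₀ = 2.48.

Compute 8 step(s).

Equation: x² - 7 = 0
Fixed-point form: x = (x² + 7)/(2x)
x₀ = 2.48

x_1 = g(2.480000) = 2.651290
x_2 = g(2.651290) = 2.645757
x_3 = g(2.645757) = 2.645751
x_4 = g(2.645751) = 2.645751
x_5 = g(2.645751) = 2.645751
x_6 = g(2.645751) = 2.645751
x_7 = g(2.645751) = 2.645751
x_8 = g(2.645751) = 2.645751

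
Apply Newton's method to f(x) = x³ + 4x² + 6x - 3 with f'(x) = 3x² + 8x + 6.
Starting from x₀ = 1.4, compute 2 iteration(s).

f(x) = x³ + 4x² + 6x - 3
f'(x) = 3x² + 8x + 6
x₀ = 1.4

Newton-Raphson formula: x_{n+1} = x_n - f(x_n)/f'(x_n)

Iteration 1:
  f(1.400000) = 15.984000
  f'(1.400000) = 23.080000
  x_1 = 1.400000 - 15.984000/23.080000 = 0.707452
Iteration 2:
  f(0.707452) = 3.600741
  f'(0.707452) = 13.161085
  x_2 = 0.707452 - 3.600741/13.161085 = 0.433862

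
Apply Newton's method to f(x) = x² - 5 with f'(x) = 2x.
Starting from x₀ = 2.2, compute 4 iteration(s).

f(x) = x² - 5
f'(x) = 2x
x₀ = 2.2

Newton-Raphson formula: x_{n+1} = x_n - f(x_n)/f'(x_n)

Iteration 1:
  f(2.200000) = -0.160000
  f'(2.200000) = 4.400000
  x_1 = 2.200000 - (-0.160000)/4.400000 = 2.236364
Iteration 2:
  f(2.236364) = 0.001322
  f'(2.236364) = 4.472727
  x_2 = 2.236364 - 0.001322/4.472727 = 2.236068
Iteration 3:
  f(2.236068) = 0.000000
  f'(2.236068) = 4.472136
  x_3 = 2.236068 - 0.000000/4.472136 = 2.236068
Iteration 4:
  f(2.236068) = 0.000000
  f'(2.236068) = 4.472136
  x_4 = 2.236068 - 0.000000/4.472136 = 2.236068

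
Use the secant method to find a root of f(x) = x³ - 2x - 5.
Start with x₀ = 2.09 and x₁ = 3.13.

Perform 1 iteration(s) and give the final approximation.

f(x) = x³ - 2x - 5
x₀ = 2.09, x₁ = 3.13

Secant formula: x_{n+1} = x_n - f(x_n)(x_n - x_{n-1})/(f(x_n) - f(x_{n-1}))

Iteration 1:
  f(2.090000) = -0.050671
  f(3.130000) = 19.404297
  x_2 = 3.130000 - 19.404297×(3.130000 - 2.090000)/(19.404297 - (-0.050671))
       = 2.092709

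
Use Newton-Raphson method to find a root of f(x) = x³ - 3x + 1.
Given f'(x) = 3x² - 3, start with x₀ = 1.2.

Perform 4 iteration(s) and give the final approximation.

f(x) = x³ - 3x + 1
f'(x) = 3x² - 3
x₀ = 1.2

Newton-Raphson formula: x_{n+1} = x_n - f(x_n)/f'(x_n)

Iteration 1:
  f(1.200000) = -0.872000
  f'(1.200000) = 1.320000
  x_1 = 1.200000 - (-0.872000)/1.320000 = 1.860606
Iteration 2:
  f(1.860606) = 1.859330
  f'(1.860606) = 7.385565
  x_2 = 1.860606 - 1.859330/7.385565 = 1.608854
Iteration 3:
  f(1.608854) = 0.337814
  f'(1.608854) = 4.765235
  x_3 = 1.608854 - 0.337814/4.765235 = 1.537963
Iteration 4:
  f(1.537963) = 0.023900
  f'(1.537963) = 4.095988
  x_4 = 1.537963 - 0.023900/4.095988 = 1.532128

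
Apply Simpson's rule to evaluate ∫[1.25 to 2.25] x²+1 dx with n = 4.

f(x) = x²+1
a = 1.25, b = 2.25, n = 4
h = (b - a)/n = 0.250000

Simpson's rule: (h/3)[f(x₀) + 4f(x₁) + 2f(x₂) + ... + f(xₙ)]

x_0 = 1.2500, f(x_0) = 2.562500, coefficient = 1
x_1 = 1.5000, f(x_1) = 3.250000, coefficient = 4
x_2 = 1.7500, f(x_2) = 4.062500, coefficient = 2
x_3 = 2.0000, f(x_3) = 5.000000, coefficient = 4
x_4 = 2.2500, f(x_4) = 6.062500, coefficient = 1

I ≈ (0.250000/3) × 49.750000 = 4.145833
Exact value: 4.145833
Error: 0.000000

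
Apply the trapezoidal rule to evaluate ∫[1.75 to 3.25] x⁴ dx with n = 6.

f(x) = x⁴
a = 1.75, b = 3.25, n = 6
h = (b - a)/n = 0.250000

Trapezoidal rule: (h/2)[f(x₀) + 2f(x₁) + 2f(x₂) + ... + f(xₙ)]

x_0 = 1.7500, f(x_0) = 9.378906, coefficient = 1
x_1 = 2.0000, f(x_1) = 16.000000, coefficient = 2
x_2 = 2.2500, f(x_2) = 25.628906, coefficient = 2
x_3 = 2.5000, f(x_3) = 39.062500, coefficient = 2
x_4 = 2.7500, f(x_4) = 57.191406, coefficient = 2
x_5 = 3.0000, f(x_5) = 81.000000, coefficient = 2
x_6 = 3.2500, f(x_6) = 111.566406, coefficient = 1

I ≈ (0.250000/2) × 558.710938 = 69.838867
Exact value: 69.235547
Error: 0.603320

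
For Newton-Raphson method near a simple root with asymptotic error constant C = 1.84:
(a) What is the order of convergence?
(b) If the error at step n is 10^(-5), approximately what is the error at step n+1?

(a) Newton-Raphson has quadratic (order 2) convergence near simple roots.
    This means |e_{n+1}| ≈ C|e_n|².

(b) With |e_n| = 10^(-5) and C = 1.84:
    |e_{n+1}| ≈ 1.84 × (10^(-5))² = 1.84 × 10^(-10)

(a) 2 (quadratic); (b) |e_{n+1}| ≈ 1.840e-10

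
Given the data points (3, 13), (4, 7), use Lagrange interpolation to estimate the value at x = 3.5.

Lagrange interpolation formula:
P(x) = Σ yᵢ × Lᵢ(x)
where Lᵢ(x) = Π_{j≠i} (x - xⱼ)/(xᵢ - xⱼ)

L_0(3.5) = (3.5 - 4)/(3 - 4) = 0.500000
L_1(3.5) = (3.5 - 3)/(4 - 3) = 0.500000

P(3.5) = 13×L_0(3.5) + 7×L_1(3.5)
P(3.5) = 10.000000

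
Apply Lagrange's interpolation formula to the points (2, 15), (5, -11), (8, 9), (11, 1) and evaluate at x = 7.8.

Lagrange interpolation formula:
P(x) = Σ yᵢ × Lᵢ(x)
where Lᵢ(x) = Π_{j≠i} (x - xⱼ)/(xᵢ - xⱼ)

L_0(7.8) = (7.8 - 5)/(2 - 5) × (7.8 - 8)/(2 - 8) × (7.8 - 11)/(2 - 11) = -0.011062
L_1(7.8) = (7.8 - 2)/(5 - 2) × (7.8 - 8)/(5 - 8) × (7.8 - 11)/(5 - 11) = 0.068741
L_2(7.8) = (7.8 - 2)/(8 - 2) × (7.8 - 5)/(8 - 5) × (7.8 - 11)/(8 - 11) = 0.962370
L_3(7.8) = (7.8 - 2)/(11 - 2) × (7.8 - 5)/(11 - 5) × (7.8 - 8)/(11 - 8) = -0.020049

P(7.8) = 15×L_0(7.8) + (-11)×L_1(7.8) + 9×L_2(7.8) + 1×L_3(7.8)
P(7.8) = 7.719210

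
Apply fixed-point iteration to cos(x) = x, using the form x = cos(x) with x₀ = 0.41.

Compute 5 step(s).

Equation: cos(x) = x
Fixed-point form: x = cos(x)
x₀ = 0.41

x_1 = g(0.410000) = 0.917121
x_2 = g(0.917121) = 0.608108
x_3 = g(0.608108) = 0.820730
x_4 = g(0.820730) = 0.681687
x_5 = g(0.681687) = 0.776511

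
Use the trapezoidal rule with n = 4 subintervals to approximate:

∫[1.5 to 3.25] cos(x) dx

f(x) = cos(x)
a = 1.5, b = 3.25, n = 4
h = (b - a)/n = 0.437500

Trapezoidal rule: (h/2)[f(x₀) + 2f(x₁) + 2f(x₂) + ... + f(xₙ)]

x_0 = 1.5000, f(x_0) = 0.070737, coefficient = 1
x_1 = 1.9375, f(x_1) = -0.358540, coefficient = 2
x_2 = 2.3750, f(x_2) = -0.720278, coefficient = 2
x_3 = 2.8125, f(x_3) = -0.946336, coefficient = 2
x_4 = 3.2500, f(x_4) = -0.994130, coefficient = 1

I ≈ (0.437500/2) × -4.973702 = -1.087997
Exact value: -1.105690
Error: 0.017693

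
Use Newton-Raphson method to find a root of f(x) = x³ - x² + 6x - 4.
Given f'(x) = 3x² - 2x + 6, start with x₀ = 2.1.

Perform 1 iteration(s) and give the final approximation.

f(x) = x³ - x² + 6x - 4
f'(x) = 3x² - 2x + 6
x₀ = 2.1

Newton-Raphson formula: x_{n+1} = x_n - f(x_n)/f'(x_n)

Iteration 1:
  f(2.100000) = 13.451000
  f'(2.100000) = 15.030000
  x_1 = 2.100000 - 13.451000/15.030000 = 1.205057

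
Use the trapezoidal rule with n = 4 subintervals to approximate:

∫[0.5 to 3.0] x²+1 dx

f(x) = x²+1
a = 0.5, b = 3.0, n = 4
h = (b - a)/n = 0.625000

Trapezoidal rule: (h/2)[f(x₀) + 2f(x₁) + 2f(x₂) + ... + f(xₙ)]

x_0 = 0.5000, f(x_0) = 1.250000, coefficient = 1
x_1 = 1.1250, f(x_1) = 2.265625, coefficient = 2
x_2 = 1.7500, f(x_2) = 4.062500, coefficient = 2
x_3 = 2.3750, f(x_3) = 6.640625, coefficient = 2
x_4 = 3.0000, f(x_4) = 10.000000, coefficient = 1

I ≈ (0.625000/2) × 37.187500 = 11.621094
Exact value: 11.458333
Error: 0.162760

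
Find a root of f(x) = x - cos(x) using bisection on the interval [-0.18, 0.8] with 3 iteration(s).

f(x) = x - cos(x)
Initial interval: [-0.18, 0.8]

Iteration 1:
  c_1 = (-0.180000 + 0.800000)/2 = 0.310000
  f(c_1) = f(0.310000) = -0.642334
  f(a) × f(c) ≥ 0, new interval: [0.310000, 0.800000]
Iteration 2:
  c_2 = (0.310000 + 0.800000)/2 = 0.555000
  f(c_2) = f(0.555000) = -0.294900
  f(a) × f(c) ≥ 0, new interval: [0.555000, 0.800000]
Iteration 3:
  c_3 = (0.555000 + 0.800000)/2 = 0.677500
  f(c_3) = f(0.677500) = -0.101642
  f(a) × f(c) ≥ 0, new interval: [0.677500, 0.800000]

After 3 iteration(s), the approximation is c_3 = 0.677500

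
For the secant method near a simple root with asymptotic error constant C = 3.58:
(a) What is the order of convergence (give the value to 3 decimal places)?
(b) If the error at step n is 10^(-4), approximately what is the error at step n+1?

(a) Secant method has superlinear convergence with order φ = (1+√5)/2 ≈ 1.618.
    This means |e_{n+1}| ≈ C|e_n|^1.618.

(b) With |e_n| = 10^(-4) and C = 3.58:
    |e_{n+1}| ≈ 3.58 × (10^(-4))^1.618 = 3.58 × 10^(-6.47)

(a) ≈ 1.618 (golden ratio); (b) |e_{n+1}| ≈ 1.207e-06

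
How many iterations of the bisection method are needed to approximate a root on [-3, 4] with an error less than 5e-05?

We need (b-a)/2^n ≤ 5e-05
(4 - (-3))/2^n ≤ 5e-05
7/2^n ≤ 5e-05
2^n ≥ 140000
n ≥ log₂(140000) = 17.10
n ≥ 18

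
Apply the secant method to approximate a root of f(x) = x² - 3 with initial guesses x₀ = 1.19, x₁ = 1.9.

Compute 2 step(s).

f(x) = x² - 3
x₀ = 1.19, x₁ = 1.9

Secant formula: x_{n+1} = x_n - f(x_n)(x_n - x_{n-1})/(f(x_n) - f(x_{n-1}))

Iteration 1:
  f(1.190000) = -1.583900
  f(1.900000) = 0.610000
  x_2 = 1.900000 - 0.610000×(1.900000 - 1.190000)/(0.610000 - (-1.583900))
       = 1.702589
Iteration 2:
  f(1.900000) = 0.610000
  f(1.702589) = -0.101191
  x_3 = 1.702589 - (-0.101191)×(1.702589 - 1.900000)/(-0.101191 - 0.610000)
       = 1.730677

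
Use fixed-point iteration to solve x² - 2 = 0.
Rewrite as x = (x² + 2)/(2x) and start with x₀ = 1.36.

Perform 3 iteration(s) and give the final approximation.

Equation: x² - 2 = 0
Fixed-point form: x = (x² + 2)/(2x)
x₀ = 1.36

x_1 = g(1.360000) = 1.415294
x_2 = g(1.415294) = 1.414214
x_3 = g(1.414214) = 1.414214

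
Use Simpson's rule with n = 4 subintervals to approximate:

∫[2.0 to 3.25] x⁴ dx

f(x) = x⁴
a = 2.0, b = 3.25, n = 4
h = (b - a)/n = 0.312500

Simpson's rule: (h/3)[f(x₀) + 4f(x₁) + 2f(x₂) + ... + f(xₙ)]

x_0 = 2.0000, f(x_0) = 16.000000, coefficient = 1
x_1 = 2.3125, f(x_1) = 28.597427, coefficient = 4
x_2 = 2.6250, f(x_2) = 47.480713, coefficient = 2
x_3 = 2.9375, f(x_3) = 74.458023, coefficient = 4
x_4 = 3.2500, f(x_4) = 111.566406, coefficient = 1

I ≈ (0.312500/3) × 634.749634 = 66.119754
Exact value: 66.118164
Error: 0.001589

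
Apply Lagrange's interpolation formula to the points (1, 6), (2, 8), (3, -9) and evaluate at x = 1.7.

Lagrange interpolation formula:
P(x) = Σ yᵢ × Lᵢ(x)
where Lᵢ(x) = Π_{j≠i} (x - xⱼ)/(xᵢ - xⱼ)

L_0(1.7) = (1.7 - 2)/(1 - 2) × (1.7 - 3)/(1 - 3) = 0.195000
L_1(1.7) = (1.7 - 1)/(2 - 1) × (1.7 - 3)/(2 - 3) = 0.910000
L_2(1.7) = (1.7 - 1)/(3 - 1) × (1.7 - 2)/(3 - 2) = -0.105000

P(1.7) = 6×L_0(1.7) + 8×L_1(1.7) + (-9)×L_2(1.7)
P(1.7) = 9.395000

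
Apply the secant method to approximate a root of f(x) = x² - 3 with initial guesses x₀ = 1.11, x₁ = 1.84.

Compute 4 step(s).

f(x) = x² - 3
x₀ = 1.11, x₁ = 1.84

Secant formula: x_{n+1} = x_n - f(x_n)(x_n - x_{n-1})/(f(x_n) - f(x_{n-1}))

Iteration 1:
  f(1.110000) = -1.767900
  f(1.840000) = 0.385600
  x_2 = 1.840000 - 0.385600×(1.840000 - 1.110000)/(0.385600 - (-1.767900))
       = 1.709288
Iteration 2:
  f(1.840000) = 0.385600
  f(1.709288) = -0.078334
  x_3 = 1.709288 - (-0.078334)×(1.709288 - 1.840000)/(-0.078334 - 0.385600)
       = 1.731358
Iteration 3:
  f(1.709288) = -0.078334
  f(1.731358) = -0.002398
  x_4 = 1.731358 - (-0.002398)×(1.731358 - 1.709288)/(-0.002398 - (-0.078334))
       = 1.732055
Iteration 4:
  f(1.731358) = -0.002398
  f(1.732055) = 0.000016
  x_5 = 1.732055 - 0.000016×(1.732055 - 1.731358)/(0.000016 - (-0.002398))
       = 1.732051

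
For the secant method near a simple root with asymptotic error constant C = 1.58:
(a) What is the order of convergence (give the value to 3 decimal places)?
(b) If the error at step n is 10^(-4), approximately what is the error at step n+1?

(a) Secant method has superlinear convergence with order φ = (1+√5)/2 ≈ 1.618.
    This means |e_{n+1}| ≈ C|e_n|^1.618.

(b) With |e_n| = 10^(-4) and C = 1.58:
    |e_{n+1}| ≈ 1.58 × (10^(-4))^1.618 = 1.58 × 10^(-6.47)

(a) ≈ 1.618 (golden ratio); (b) |e_{n+1}| ≈ 5.327e-07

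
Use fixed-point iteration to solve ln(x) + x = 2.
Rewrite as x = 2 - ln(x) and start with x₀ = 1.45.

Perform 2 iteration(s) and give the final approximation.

Equation: ln(x) + x = 2
Fixed-point form: x = 2 - ln(x)
x₀ = 1.45

x_1 = g(1.450000) = 1.628436
x_2 = g(1.628436) = 1.512380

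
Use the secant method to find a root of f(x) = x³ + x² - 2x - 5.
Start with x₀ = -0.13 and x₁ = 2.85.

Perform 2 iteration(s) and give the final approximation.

f(x) = x³ + x² - 2x - 5
x₀ = -0.13, x₁ = 2.85

Secant formula: x_{n+1} = x_n - f(x_n)(x_n - x_{n-1})/(f(x_n) - f(x_{n-1}))

Iteration 1:
  f(-0.130000) = -4.725297
  f(2.850000) = 20.571625
  x_2 = 2.850000 - 20.571625×(2.850000 - (-0.130000))/(20.571625 - (-4.725297))
       = 0.426644
Iteration 2:
  f(2.850000) = 20.571625
  f(0.426644) = -5.593603
  x_3 = 0.426644 - (-5.593603)×(0.426644 - 2.850000)/(-5.593603 - 20.571625)
       = 0.944709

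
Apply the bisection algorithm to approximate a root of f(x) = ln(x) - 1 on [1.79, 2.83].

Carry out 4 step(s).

f(x) = ln(x) - 1
Initial interval: [1.79, 2.83]

Iteration 1:
  c_1 = (1.790000 + 2.830000)/2 = 2.310000
  f(c_1) = f(2.310000) = -0.162752
  f(a) × f(c) ≥ 0, new interval: [2.310000, 2.830000]
Iteration 2:
  c_2 = (2.310000 + 2.830000)/2 = 2.570000
  f(c_2) = f(2.570000) = -0.056094
  f(a) × f(c) ≥ 0, new interval: [2.570000, 2.830000]
Iteration 3:
  c_3 = (2.570000 + 2.830000)/2 = 2.700000
  f(c_3) = f(2.700000) = -0.006748
  f(a) × f(c) ≥ 0, new interval: [2.700000, 2.830000]
Iteration 4:
  c_4 = (2.700000 + 2.830000)/2 = 2.765000
  f(c_4) = f(2.765000) = 0.017041
  f(a) × f(c) < 0, new interval: [2.700000, 2.765000]

After 4 iteration(s), the approximation is c_4 = 2.765000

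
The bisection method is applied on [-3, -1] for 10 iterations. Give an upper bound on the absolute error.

Bisection error bound: |error| ≤ (b-a)/2^n
|error| ≤ (-1 - (-3))/2^10 = 2/2^10
|error| ≤ 0.0019531250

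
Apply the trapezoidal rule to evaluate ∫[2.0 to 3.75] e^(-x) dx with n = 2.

f(x) = e^(-x)
a = 2.0, b = 3.75, n = 2
h = (b - a)/n = 0.875000

Trapezoidal rule: (h/2)[f(x₀) + 2f(x₁) + 2f(x₂) + ... + f(xₙ)]

x_0 = 2.0000, f(x_0) = 0.135335, coefficient = 1
x_1 = 2.8750, f(x_1) = 0.056416, coefficient = 2
x_2 = 3.7500, f(x_2) = 0.023518, coefficient = 1

I ≈ (0.875000/2) × 0.271685 = 0.118862
Exact value: 0.111818
Error: 0.007045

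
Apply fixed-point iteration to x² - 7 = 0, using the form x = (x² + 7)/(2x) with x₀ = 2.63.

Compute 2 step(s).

Equation: x² - 7 = 0
Fixed-point form: x = (x² + 7)/(2x)
x₀ = 2.63

x_1 = g(2.630000) = 2.645798
x_2 = g(2.645798) = 2.645751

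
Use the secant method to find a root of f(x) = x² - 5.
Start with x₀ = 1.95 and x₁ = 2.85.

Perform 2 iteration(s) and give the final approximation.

f(x) = x² - 5
x₀ = 1.95, x₁ = 2.85

Secant formula: x_{n+1} = x_n - f(x_n)(x_n - x_{n-1})/(f(x_n) - f(x_{n-1}))

Iteration 1:
  f(1.950000) = -1.197500
  f(2.850000) = 3.122500
  x_2 = 2.850000 - 3.122500×(2.850000 - 1.950000)/(3.122500 - (-1.197500))
       = 2.199479
Iteration 2:
  f(2.850000) = 3.122500
  f(2.199479) = -0.162291
  x_3 = 2.199479 - (-0.162291)×(2.199479 - 2.850000)/(-0.162291 - 3.122500)
       = 2.231619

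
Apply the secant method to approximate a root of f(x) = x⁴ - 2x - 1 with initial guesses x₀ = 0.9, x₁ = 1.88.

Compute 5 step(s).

f(x) = x⁴ - 2x - 1
x₀ = 0.9, x₁ = 1.88

Secant formula: x_{n+1} = x_n - f(x_n)(x_n - x_{n-1})/(f(x_n) - f(x_{n-1}))

Iteration 1:
  f(0.900000) = -2.143900
  f(1.880000) = 7.731983
  x_2 = 1.880000 - 7.731983×(1.880000 - 0.900000)/(7.731983 - (-2.143900))
       = 1.112743
Iteration 2:
  f(1.880000) = 7.731983
  f(1.112743) = -1.692355
  x_3 = 1.112743 - (-1.692355)×(1.112743 - 1.880000)/(-1.692355 - 7.731983)
       = 1.250521
Iteration 3:
  f(1.112743) = -1.692355
  f(1.250521) = -1.055561
  x_4 = 1.250521 - (-1.055561)×(1.250521 - 1.112743)/(-1.055561 - (-1.692355))
       = 1.478906
Iteration 4:
  f(1.250521) = -1.055561
  f(1.478906) = 0.825865
  x_5 = 1.478906 - 0.825865×(1.478906 - 1.250521)/(0.825865 - (-1.055561))
       = 1.378655
Iteration 5:
  f(1.478906) = 0.825865
  f(1.378655) = -0.144691
  x_6 = 1.378655 - (-0.144691)×(1.378655 - 1.478906)/(-0.144691 - 0.825865)
       = 1.393600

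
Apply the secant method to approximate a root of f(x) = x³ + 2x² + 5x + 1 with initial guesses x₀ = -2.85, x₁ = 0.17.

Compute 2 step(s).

f(x) = x³ + 2x² + 5x + 1
x₀ = -2.85, x₁ = 0.17

Secant formula: x_{n+1} = x_n - f(x_n)(x_n - x_{n-1})/(f(x_n) - f(x_{n-1}))

Iteration 1:
  f(-2.850000) = -20.154125
  f(0.170000) = 1.912713
  x_2 = 0.170000 - 1.912713×(0.170000 - (-2.850000))/(1.912713 - (-20.154125))
       = -0.091768
Iteration 2:
  f(0.170000) = 1.912713
  f(-0.091768) = 0.557230
  x_3 = -0.091768 - 0.557230×(-0.091768 - 0.170000)/(0.557230 - 1.912713)
       = -0.199379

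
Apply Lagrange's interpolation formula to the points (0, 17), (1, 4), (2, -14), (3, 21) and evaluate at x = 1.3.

Lagrange interpolation formula:
P(x) = Σ yᵢ × Lᵢ(x)
where Lᵢ(x) = Π_{j≠i} (x - xⱼ)/(xᵢ - xⱼ)

L_0(1.3) = (1.3 - 1)/(0 - 1) × (1.3 - 2)/(0 - 2) × (1.3 - 3)/(0 - 3) = -0.059500
L_1(1.3) = (1.3 - 0)/(1 - 0) × (1.3 - 2)/(1 - 2) × (1.3 - 3)/(1 - 3) = 0.773500
L_2(1.3) = (1.3 - 0)/(2 - 0) × (1.3 - 1)/(2 - 1) × (1.3 - 3)/(2 - 3) = 0.331500
L_3(1.3) = (1.3 - 0)/(3 - 0) × (1.3 - 1)/(3 - 1) × (1.3 - 2)/(3 - 2) = -0.045500

P(1.3) = 17×L_0(1.3) + 4×L_1(1.3) + (-14)×L_2(1.3) + 21×L_3(1.3)
P(1.3) = -3.514000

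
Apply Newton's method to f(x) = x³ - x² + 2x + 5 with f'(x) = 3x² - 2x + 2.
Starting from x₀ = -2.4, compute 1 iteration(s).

f(x) = x³ - x² + 2x + 5
f'(x) = 3x² - 2x + 2
x₀ = -2.4

Newton-Raphson formula: x_{n+1} = x_n - f(x_n)/f'(x_n)

Iteration 1:
  f(-2.400000) = -19.384000
  f'(-2.400000) = 24.080000
  x_1 = -2.400000 - (-19.384000)/24.080000 = -1.595017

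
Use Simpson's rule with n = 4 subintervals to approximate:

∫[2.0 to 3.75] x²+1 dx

f(x) = x²+1
a = 2.0, b = 3.75, n = 4
h = (b - a)/n = 0.437500

Simpson's rule: (h/3)[f(x₀) + 4f(x₁) + 2f(x₂) + ... + f(xₙ)]

x_0 = 2.0000, f(x_0) = 5.000000, coefficient = 1
x_1 = 2.4375, f(x_1) = 6.941406, coefficient = 4
x_2 = 2.8750, f(x_2) = 9.265625, coefficient = 2
x_3 = 3.3125, f(x_3) = 11.972656, coefficient = 4
x_4 = 3.7500, f(x_4) = 15.062500, coefficient = 1

I ≈ (0.437500/3) × 114.250000 = 16.661458
Exact value: 16.661458
Error: 0.000000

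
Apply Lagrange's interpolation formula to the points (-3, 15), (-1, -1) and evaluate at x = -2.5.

Lagrange interpolation formula:
P(x) = Σ yᵢ × Lᵢ(x)
where Lᵢ(x) = Π_{j≠i} (x - xⱼ)/(xᵢ - xⱼ)

L_0(-2.5) = (-2.5 - (-1))/(-3 - (-1)) = 0.750000
L_1(-2.5) = (-2.5 - (-3))/(-1 - (-3)) = 0.250000

P(-2.5) = 15×L_0(-2.5) + (-1)×L_1(-2.5)
P(-2.5) = 11.000000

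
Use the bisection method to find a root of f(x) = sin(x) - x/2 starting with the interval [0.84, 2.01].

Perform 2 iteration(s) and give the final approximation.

f(x) = sin(x) - x/2
Initial interval: [0.84, 2.01]

Iteration 1:
  c_1 = (0.840000 + 2.010000)/2 = 1.425000
  f(c_1) = f(1.425000) = 0.276891
  f(a) × f(c) ≥ 0, new interval: [1.425000, 2.010000]
Iteration 2:
  c_2 = (1.425000 + 2.010000)/2 = 1.717500
  f(c_2) = f(1.717500) = 0.130508
  f(a) × f(c) ≥ 0, new interval: [1.717500, 2.010000]

After 2 iteration(s), the approximation is c_2 = 1.717500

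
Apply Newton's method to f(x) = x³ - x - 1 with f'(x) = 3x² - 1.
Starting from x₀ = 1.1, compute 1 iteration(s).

f(x) = x³ - x - 1
f'(x) = 3x² - 1
x₀ = 1.1

Newton-Raphson formula: x_{n+1} = x_n - f(x_n)/f'(x_n)

Iteration 1:
  f(1.100000) = -0.769000
  f'(1.100000) = 2.630000
  x_1 = 1.100000 - (-0.769000)/2.630000 = 1.392395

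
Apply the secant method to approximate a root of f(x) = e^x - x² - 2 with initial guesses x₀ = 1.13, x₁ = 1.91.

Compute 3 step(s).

f(x) = e^x - x² - 2
x₀ = 1.13, x₁ = 1.91

Secant formula: x_{n+1} = x_n - f(x_n)(x_n - x_{n-1})/(f(x_n) - f(x_{n-1}))

Iteration 1:
  f(1.130000) = -0.181243
  f(1.910000) = 1.104989
  x_2 = 1.910000 - 1.104989×(1.910000 - 1.130000)/(1.104989 - (-0.181243))
       = 1.239910
Iteration 2:
  f(1.910000) = 1.104989
  f(1.239910) = -0.082074
  x_3 = 1.239910 - (-0.082074)×(1.239910 - 1.910000)/(-0.082074 - 1.104989)
       = 1.286241
Iteration 3:
  f(1.239910) = -0.082074
  f(1.286241) = -0.035260
  x_4 = 1.286241 - (-0.035260)×(1.286241 - 1.239910)/(-0.035260 - (-0.082074))
       = 1.321136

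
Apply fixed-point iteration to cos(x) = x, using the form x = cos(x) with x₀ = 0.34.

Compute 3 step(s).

Equation: cos(x) = x
Fixed-point form: x = cos(x)
x₀ = 0.34

x_1 = g(0.340000) = 0.942755
x_2 = g(0.942755) = 0.587561
x_3 = g(0.587561) = 0.832295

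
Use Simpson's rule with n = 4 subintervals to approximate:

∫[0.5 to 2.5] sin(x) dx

f(x) = sin(x)
a = 0.5, b = 2.5, n = 4
h = (b - a)/n = 0.500000

Simpson's rule: (h/3)[f(x₀) + 4f(x₁) + 2f(x₂) + ... + f(xₙ)]

x_0 = 0.5000, f(x_0) = 0.479426, coefficient = 1
x_1 = 1.0000, f(x_1) = 0.841471, coefficient = 4
x_2 = 1.5000, f(x_2) = 0.997495, coefficient = 2
x_3 = 2.0000, f(x_3) = 0.909297, coefficient = 4
x_4 = 2.5000, f(x_4) = 0.598472, coefficient = 1

I ≈ (0.500000/3) × 10.075961 = 1.679327
Exact value: 1.678726
Error: 0.000601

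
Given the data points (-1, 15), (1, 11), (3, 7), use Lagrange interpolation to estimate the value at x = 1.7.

Lagrange interpolation formula:
P(x) = Σ yᵢ × Lᵢ(x)
where Lᵢ(x) = Π_{j≠i} (x - xⱼ)/(xᵢ - xⱼ)

L_0(1.7) = (1.7 - 1)/(-1 - 1) × (1.7 - 3)/(-1 - 3) = -0.113750
L_1(1.7) = (1.7 - (-1))/(1 - (-1)) × (1.7 - 3)/(1 - 3) = 0.877500
L_2(1.7) = (1.7 - (-1))/(3 - (-1)) × (1.7 - 1)/(3 - 1) = 0.236250

P(1.7) = 15×L_0(1.7) + 11×L_1(1.7) + 7×L_2(1.7)
P(1.7) = 9.600000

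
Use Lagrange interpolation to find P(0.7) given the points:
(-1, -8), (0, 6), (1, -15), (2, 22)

Lagrange interpolation formula:
P(x) = Σ yᵢ × Lᵢ(x)
where Lᵢ(x) = Π_{j≠i} (x - xⱼ)/(xᵢ - xⱼ)

L_0(0.7) = (0.7 - 0)/(-1 - 0) × (0.7 - 1)/(-1 - 1) × (0.7 - 2)/(-1 - 2) = -0.045500
L_1(0.7) = (0.7 - (-1))/(0 - (-1)) × (0.7 - 1)/(0 - 1) × (0.7 - 2)/(0 - 2) = 0.331500
L_2(0.7) = (0.7 - (-1))/(1 - (-1)) × (0.7 - 0)/(1 - 0) × (0.7 - 2)/(1 - 2) = 0.773500
L_3(0.7) = (0.7 - (-1))/(2 - (-1)) × (0.7 - 0)/(2 - 0) × (0.7 - 1)/(2 - 1) = -0.059500

P(0.7) = (-8)×L_0(0.7) + 6×L_1(0.7) + (-15)×L_2(0.7) + 22×L_3(0.7)
P(0.7) = -10.558500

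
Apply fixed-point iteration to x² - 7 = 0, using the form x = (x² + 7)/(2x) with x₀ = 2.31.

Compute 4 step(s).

Equation: x² - 7 = 0
Fixed-point form: x = (x² + 7)/(2x)
x₀ = 2.31

x_1 = g(2.310000) = 2.670152
x_2 = g(2.670152) = 2.645863
x_3 = g(2.645863) = 2.645751
x_4 = g(2.645751) = 2.645751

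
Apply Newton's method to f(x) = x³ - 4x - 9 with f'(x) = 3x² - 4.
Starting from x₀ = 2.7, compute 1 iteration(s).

f(x) = x³ - 4x - 9
f'(x) = 3x² - 4
x₀ = 2.7

Newton-Raphson formula: x_{n+1} = x_n - f(x_n)/f'(x_n)

Iteration 1:
  f(2.700000) = -0.117000
  f'(2.700000) = 17.870000
  x_1 = 2.700000 - (-0.117000)/17.870000 = 2.706547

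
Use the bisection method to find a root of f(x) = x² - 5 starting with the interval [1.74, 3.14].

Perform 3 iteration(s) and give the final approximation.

f(x) = x² - 5
Initial interval: [1.74, 3.14]

Iteration 1:
  c_1 = (1.740000 + 3.140000)/2 = 2.440000
  f(c_1) = f(2.440000) = 0.953600
  f(a) × f(c) < 0, new interval: [1.740000, 2.440000]
Iteration 2:
  c_2 = (1.740000 + 2.440000)/2 = 2.090000
  f(c_2) = f(2.090000) = -0.631900
  f(a) × f(c) ≥ 0, new interval: [2.090000, 2.440000]
Iteration 3:
  c_3 = (2.090000 + 2.440000)/2 = 2.265000
  f(c_3) = f(2.265000) = 0.130225
  f(a) × f(c) < 0, new interval: [2.090000, 2.265000]

After 3 iteration(s), the approximation is c_3 = 2.265000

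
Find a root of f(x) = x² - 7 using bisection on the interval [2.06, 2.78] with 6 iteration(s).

f(x) = x² - 7
Initial interval: [2.06, 2.78]

Iteration 1:
  c_1 = (2.060000 + 2.780000)/2 = 2.420000
  f(c_1) = f(2.420000) = -1.143600
  f(a) × f(c) ≥ 0, new interval: [2.420000, 2.780000]
Iteration 2:
  c_2 = (2.420000 + 2.780000)/2 = 2.600000
  f(c_2) = f(2.600000) = -0.240000
  f(a) × f(c) ≥ 0, new interval: [2.600000, 2.780000]
Iteration 3:
  c_3 = (2.600000 + 2.780000)/2 = 2.690000
  f(c_3) = f(2.690000) = 0.236100
  f(a) × f(c) < 0, new interval: [2.600000, 2.690000]
Iteration 4:
  c_4 = (2.600000 + 2.690000)/2 = 2.645000
  f(c_4) = f(2.645000) = -0.003975
  f(a) × f(c) ≥ 0, new interval: [2.645000, 2.690000]
Iteration 5:
  c_5 = (2.645000 + 2.690000)/2 = 2.667500
  f(c_5) = f(2.667500) = 0.115556
  f(a) × f(c) < 0, new interval: [2.645000, 2.667500]
Iteration 6:
  c_6 = (2.645000 + 2.667500)/2 = 2.656250
  f(c_6) = f(2.656250) = 0.055664
  f(a) × f(c) < 0, new interval: [2.645000, 2.656250]

After 6 iteration(s), the approximation is c_6 = 2.656250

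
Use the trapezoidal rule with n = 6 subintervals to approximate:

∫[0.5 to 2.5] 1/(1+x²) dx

f(x) = 1/(1+x²)
a = 0.5, b = 2.5, n = 6
h = (b - a)/n = 0.333333

Trapezoidal rule: (h/2)[f(x₀) + 2f(x₁) + 2f(x₂) + ... + f(xₙ)]

x_0 = 0.5000, f(x_0) = 0.800000, coefficient = 1
x_1 = 0.8333, f(x_1) = 0.590164, coefficient = 2
x_2 = 1.1667, f(x_2) = 0.423529, coefficient = 2
x_3 = 1.5000, f(x_3) = 0.307692, coefficient = 2
x_4 = 1.8333, f(x_4) = 0.229299, coefficient = 2
x_5 = 2.1667, f(x_5) = 0.175610, coefficient = 2
x_6 = 2.5000, f(x_6) = 0.137931, coefficient = 1

I ≈ (0.333333/2) × 4.390521 = 0.731753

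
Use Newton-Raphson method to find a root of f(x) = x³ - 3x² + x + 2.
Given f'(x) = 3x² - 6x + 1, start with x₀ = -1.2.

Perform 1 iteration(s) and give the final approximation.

f(x) = x³ - 3x² + x + 2
f'(x) = 3x² - 6x + 1
x₀ = -1.2

Newton-Raphson formula: x_{n+1} = x_n - f(x_n)/f'(x_n)

Iteration 1:
  f(-1.200000) = -5.248000
  f'(-1.200000) = 12.520000
  x_1 = -1.200000 - (-5.248000)/12.520000 = -0.780831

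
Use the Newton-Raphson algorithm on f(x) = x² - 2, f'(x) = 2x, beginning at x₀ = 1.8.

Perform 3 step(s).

f(x) = x² - 2
f'(x) = 2x
x₀ = 1.8

Newton-Raphson formula: x_{n+1} = x_n - f(x_n)/f'(x_n)

Iteration 1:
  f(1.800000) = 1.240000
  f'(1.800000) = 3.600000
  x_1 = 1.800000 - 1.240000/3.600000 = 1.455556
Iteration 2:
  f(1.455556) = 0.118642
  f'(1.455556) = 2.911111
  x_2 = 1.455556 - 0.118642/2.911111 = 1.414801
Iteration 3:
  f(1.414801) = 0.001661
  f'(1.414801) = 2.829601
  x_3 = 1.414801 - 0.001661/2.829601 = 1.414214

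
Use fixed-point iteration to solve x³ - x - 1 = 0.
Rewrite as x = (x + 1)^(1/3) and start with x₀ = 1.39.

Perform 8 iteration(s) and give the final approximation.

Equation: x³ - x - 1 = 0
Fixed-point form: x = (x + 1)^(1/3)
x₀ = 1.39

x_1 = g(1.390000) = 1.337004
x_2 = g(1.337004) = 1.327048
x_3 = g(1.327048) = 1.325160
x_4 = g(1.325160) = 1.324802
x_5 = g(1.324802) = 1.324734
x_6 = g(1.324734) = 1.324721
x_7 = g(1.324721) = 1.324719
x_8 = g(1.324719) = 1.324718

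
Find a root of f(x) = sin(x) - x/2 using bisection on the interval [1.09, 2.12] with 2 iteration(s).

f(x) = sin(x) - x/2
Initial interval: [1.09, 2.12]

Iteration 1:
  c_1 = (1.090000 + 2.120000)/2 = 1.605000
  f(c_1) = f(1.605000) = 0.196915
  f(a) × f(c) ≥ 0, new interval: [1.605000, 2.120000]
Iteration 2:
  c_2 = (1.605000 + 2.120000)/2 = 1.862500
  f(c_2) = f(1.862500) = 0.026505
  f(a) × f(c) ≥ 0, new interval: [1.862500, 2.120000]

After 2 iteration(s), the approximation is c_2 = 1.862500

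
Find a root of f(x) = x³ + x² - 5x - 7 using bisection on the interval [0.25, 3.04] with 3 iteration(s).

f(x) = x³ + x² - 5x - 7
Initial interval: [0.25, 3.04]

Iteration 1:
  c_1 = (0.250000 + 3.040000)/2 = 1.645000
  f(c_1) = f(1.645000) = -8.067564
  f(a) × f(c) ≥ 0, new interval: [1.645000, 3.040000]
Iteration 2:
  c_2 = (1.645000 + 3.040000)/2 = 2.342500
  f(c_2) = f(2.342500) = -0.371179
  f(a) × f(c) ≥ 0, new interval: [2.342500, 3.040000]
Iteration 3:
  c_3 = (2.342500 + 3.040000)/2 = 2.691250
  f(c_3) = f(2.691250) = 6.278834
  f(a) × f(c) < 0, new interval: [2.342500, 2.691250]

After 3 iteration(s), the approximation is c_3 = 2.691250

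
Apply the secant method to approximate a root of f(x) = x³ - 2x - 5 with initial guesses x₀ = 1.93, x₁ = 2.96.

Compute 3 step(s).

f(x) = x³ - 2x - 5
x₀ = 1.93, x₁ = 2.96

Secant formula: x_{n+1} = x_n - f(x_n)(x_n - x_{n-1})/(f(x_n) - f(x_{n-1}))

Iteration 1:
  f(1.930000) = -1.670943
  f(2.960000) = 15.014336
  x_2 = 2.960000 - 15.014336×(2.960000 - 1.930000)/(15.014336 - (-1.670943))
       = 2.033149
Iteration 2:
  f(2.960000) = 15.014336
  f(2.033149) = -0.661880
  x_3 = 2.033149 - (-0.661880)×(2.033149 - 2.960000)/(-0.661880 - 15.014336)
       = 2.072282
Iteration 3:
  f(2.033149) = -0.661880
  f(2.072282) = -0.245449
  x_4 = 2.072282 - (-0.245449)×(2.072282 - 2.033149)/(-0.245449 - (-0.661880))
       = 2.095348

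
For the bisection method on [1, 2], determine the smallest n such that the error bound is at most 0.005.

We need (b-a)/2^n ≤ 0.005
(2 - 1)/2^n ≤ 0.005
1/2^n ≤ 0.005
2^n ≥ 200
n ≥ log₂(200) = 7.64
n ≥ 8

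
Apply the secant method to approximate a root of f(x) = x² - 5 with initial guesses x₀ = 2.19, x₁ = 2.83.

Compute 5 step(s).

f(x) = x² - 5
x₀ = 2.19, x₁ = 2.83

Secant formula: x_{n+1} = x_n - f(x_n)(x_n - x_{n-1})/(f(x_n) - f(x_{n-1}))

Iteration 1:
  f(2.190000) = -0.203900
  f(2.830000) = 3.008900
  x_2 = 2.830000 - 3.008900×(2.830000 - 2.190000)/(3.008900 - (-0.203900))
       = 2.230618
Iteration 2:
  f(2.830000) = 3.008900
  f(2.230618) = -0.024345
  x_3 = 2.230618 - (-0.024345)×(2.230618 - 2.830000)/(-0.024345 - 3.008900)
       = 2.235428
Iteration 3:
  f(2.230618) = -0.024345
  f(2.235428) = -0.002860
  x_4 = 2.235428 - (-0.002860)×(2.235428 - 2.230618)/(-0.002860 - (-0.024345))
       = 2.236069
Iteration 4:
  f(2.235428) = -0.002860
  f(2.236069) = 0.000003
  x_5 = 2.236069 - 0.000003×(2.236069 - 2.235428)/(0.000003 - (-0.002860))
       = 2.236068
Iteration 5:
  f(2.236069) = 0.000003
  f(2.236068) = 0.000000
  x_6 = 2.236068 - 0.000000×(2.236068 - 2.236069)/(0.000000 - 0.000003)
       = 2.236068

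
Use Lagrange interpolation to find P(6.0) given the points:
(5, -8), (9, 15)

Lagrange interpolation formula:
P(x) = Σ yᵢ × Lᵢ(x)
where Lᵢ(x) = Π_{j≠i} (x - xⱼ)/(xᵢ - xⱼ)

L_0(6.0) = (6.0 - 9)/(5 - 9) = 0.750000
L_1(6.0) = (6.0 - 5)/(9 - 5) = 0.250000

P(6.0) = (-8)×L_0(6.0) + 15×L_1(6.0)
P(6.0) = -2.250000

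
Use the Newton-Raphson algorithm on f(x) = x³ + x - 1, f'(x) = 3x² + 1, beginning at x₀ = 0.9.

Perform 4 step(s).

f(x) = x³ + x - 1
f'(x) = 3x² + 1
x₀ = 0.9

Newton-Raphson formula: x_{n+1} = x_n - f(x_n)/f'(x_n)

Iteration 1:
  f(0.900000) = 0.629000
  f'(0.900000) = 3.430000
  x_1 = 0.900000 - 0.629000/3.430000 = 0.716618
Iteration 2:
  f(0.716618) = 0.084631
  f'(0.716618) = 2.540624
  x_2 = 0.716618 - 0.084631/2.540624 = 0.683307
Iteration 3:
  f(0.683307) = 0.002349
  f'(0.683307) = 2.400725
  x_3 = 0.683307 - 0.002349/2.400725 = 0.682329
Iteration 4:
  f(0.682329) = 0.000002
  f'(0.682329) = 2.396717
  x_4 = 0.682329 - 0.000002/2.396717 = 0.682328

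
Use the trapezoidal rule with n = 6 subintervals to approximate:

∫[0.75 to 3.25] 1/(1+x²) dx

f(x) = 1/(1+x²)
a = 0.75, b = 3.25, n = 6
h = (b - a)/n = 0.416667

Trapezoidal rule: (h/2)[f(x₀) + 2f(x₁) + 2f(x₂) + ... + f(xₙ)]

x_0 = 0.7500, f(x_0) = 0.640000, coefficient = 1
x_1 = 1.1667, f(x_1) = 0.423529, coefficient = 2
x_2 = 1.5833, f(x_2) = 0.285149, coefficient = 2
x_3 = 2.0000, f(x_3) = 0.200000, coefficient = 2
x_4 = 2.4167, f(x_4) = 0.146193, coefficient = 2
x_5 = 2.8333, f(x_5) = 0.110769, coefficient = 2
x_6 = 3.2500, f(x_6) = 0.086486, coefficient = 1

I ≈ (0.416667/2) × 3.057767 = 0.637035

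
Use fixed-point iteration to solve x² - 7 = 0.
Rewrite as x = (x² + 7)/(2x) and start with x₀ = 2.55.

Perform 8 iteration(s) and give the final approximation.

Equation: x² - 7 = 0
Fixed-point form: x = (x² + 7)/(2x)
x₀ = 2.55

x_1 = g(2.550000) = 2.647549
x_2 = g(2.647549) = 2.645752
x_3 = g(2.645752) = 2.645751
x_4 = g(2.645751) = 2.645751
x_5 = g(2.645751) = 2.645751
x_6 = g(2.645751) = 2.645751
x_7 = g(2.645751) = 2.645751
x_8 = g(2.645751) = 2.645751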